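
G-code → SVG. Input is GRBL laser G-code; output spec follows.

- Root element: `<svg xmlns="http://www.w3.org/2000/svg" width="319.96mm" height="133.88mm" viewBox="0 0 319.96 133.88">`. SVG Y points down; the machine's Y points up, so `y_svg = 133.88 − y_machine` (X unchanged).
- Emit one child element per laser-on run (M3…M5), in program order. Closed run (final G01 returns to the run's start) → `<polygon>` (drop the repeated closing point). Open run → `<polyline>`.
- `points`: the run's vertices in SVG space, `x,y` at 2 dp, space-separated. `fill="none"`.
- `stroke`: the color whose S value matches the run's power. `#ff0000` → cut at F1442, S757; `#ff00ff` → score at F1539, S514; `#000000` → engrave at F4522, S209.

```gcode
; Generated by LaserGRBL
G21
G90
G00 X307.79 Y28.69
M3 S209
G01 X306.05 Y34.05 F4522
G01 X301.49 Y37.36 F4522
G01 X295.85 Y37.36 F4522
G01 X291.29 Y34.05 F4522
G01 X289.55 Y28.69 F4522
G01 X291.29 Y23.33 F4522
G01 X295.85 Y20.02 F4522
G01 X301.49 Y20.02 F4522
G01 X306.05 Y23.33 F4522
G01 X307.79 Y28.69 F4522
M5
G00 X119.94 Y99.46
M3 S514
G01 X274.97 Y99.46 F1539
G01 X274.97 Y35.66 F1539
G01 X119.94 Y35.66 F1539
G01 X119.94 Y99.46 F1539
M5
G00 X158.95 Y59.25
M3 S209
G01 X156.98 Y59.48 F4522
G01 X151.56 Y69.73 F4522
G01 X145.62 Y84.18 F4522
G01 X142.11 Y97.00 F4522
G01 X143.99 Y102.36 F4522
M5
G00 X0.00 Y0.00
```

<svg xmlns="http://www.w3.org/2000/svg" width="319.96mm" height="133.88mm" viewBox="0 0 319.96 133.88">
  <polygon points="307.79,105.19 306.05,99.83 301.49,96.52 295.85,96.52 291.29,99.83 289.55,105.19 291.29,110.55 295.85,113.86 301.49,113.86 306.05,110.55" fill="none" stroke="#000000"/>
  <polygon points="119.94,34.42 274.97,34.42 274.97,98.22 119.94,98.22" fill="none" stroke="#ff00ff"/>
  <polyline points="158.95,74.63 156.98,74.40 151.56,64.15 145.62,49.70 142.11,36.88 143.99,31.52" fill="none" stroke="#000000"/>
</svg>

Each laser-on run becomes one SVG element. Flip Y back into SVG space with y_svg = 133.88 − y_machine.

Run 1: power S209 maps to stroke `#000000` (engrave). The run returns to its start, so emit a `<polygon>` with points (Y-flipped): 307.79,105.19 306.05,99.83 301.49,96.52 295.85,96.52 291.29,99.83 289.55,105.19 291.29,110.55 295.85,113.86 301.49,113.86 306.05,110.55.

Run 2: the run's S514 means `#ff00ff` (score). The run returns to its start, so emit a `<polygon>` with points (Y-flipped): 119.94,34.42 274.97,34.42 274.97,98.22 119.94,98.22.

Run 3: the run's S209 means `#000000` (engrave). The run is open, so emit a `<polyline>` with points (Y-flipped): 158.95,74.63 156.98,74.40 151.56,64.15 145.62,49.70 142.11,36.88 143.99,31.52.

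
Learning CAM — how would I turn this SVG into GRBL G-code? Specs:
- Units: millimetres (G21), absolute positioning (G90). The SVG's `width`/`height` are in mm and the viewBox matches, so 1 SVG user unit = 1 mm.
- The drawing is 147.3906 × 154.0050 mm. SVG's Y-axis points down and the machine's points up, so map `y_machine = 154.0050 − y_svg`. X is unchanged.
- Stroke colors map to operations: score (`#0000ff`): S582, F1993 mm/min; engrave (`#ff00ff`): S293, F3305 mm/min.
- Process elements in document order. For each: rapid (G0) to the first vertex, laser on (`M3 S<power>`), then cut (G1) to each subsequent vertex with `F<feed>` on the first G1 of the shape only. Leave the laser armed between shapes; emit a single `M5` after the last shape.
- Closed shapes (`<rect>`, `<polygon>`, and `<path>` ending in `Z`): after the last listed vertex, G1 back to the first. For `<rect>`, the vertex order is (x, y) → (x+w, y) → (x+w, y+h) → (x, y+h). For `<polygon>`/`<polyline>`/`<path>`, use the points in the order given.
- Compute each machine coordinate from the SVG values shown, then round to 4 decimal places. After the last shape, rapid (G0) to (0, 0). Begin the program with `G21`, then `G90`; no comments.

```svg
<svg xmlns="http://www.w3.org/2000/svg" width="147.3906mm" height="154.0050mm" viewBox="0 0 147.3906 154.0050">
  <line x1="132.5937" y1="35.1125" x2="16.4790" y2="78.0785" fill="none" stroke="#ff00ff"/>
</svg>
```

G21
G90
G0 X132.5937 Y118.8925
M3 S293
G1 X16.4790 Y75.9265 F3305
M5
G0 X0.0000 Y0.0000

Since the viewBox matches the mm dimensions, user units are millimetres directly. The only transform is the Y-flip y_m = 154.0050 − y_svg.

Shape 1 is a line segment drawn with `<line>`. Its stroke #ff00ff means engrave at S293, F3305. After flipping Y the toolpath is (132.5937,118.8925) → (16.4790,75.9265).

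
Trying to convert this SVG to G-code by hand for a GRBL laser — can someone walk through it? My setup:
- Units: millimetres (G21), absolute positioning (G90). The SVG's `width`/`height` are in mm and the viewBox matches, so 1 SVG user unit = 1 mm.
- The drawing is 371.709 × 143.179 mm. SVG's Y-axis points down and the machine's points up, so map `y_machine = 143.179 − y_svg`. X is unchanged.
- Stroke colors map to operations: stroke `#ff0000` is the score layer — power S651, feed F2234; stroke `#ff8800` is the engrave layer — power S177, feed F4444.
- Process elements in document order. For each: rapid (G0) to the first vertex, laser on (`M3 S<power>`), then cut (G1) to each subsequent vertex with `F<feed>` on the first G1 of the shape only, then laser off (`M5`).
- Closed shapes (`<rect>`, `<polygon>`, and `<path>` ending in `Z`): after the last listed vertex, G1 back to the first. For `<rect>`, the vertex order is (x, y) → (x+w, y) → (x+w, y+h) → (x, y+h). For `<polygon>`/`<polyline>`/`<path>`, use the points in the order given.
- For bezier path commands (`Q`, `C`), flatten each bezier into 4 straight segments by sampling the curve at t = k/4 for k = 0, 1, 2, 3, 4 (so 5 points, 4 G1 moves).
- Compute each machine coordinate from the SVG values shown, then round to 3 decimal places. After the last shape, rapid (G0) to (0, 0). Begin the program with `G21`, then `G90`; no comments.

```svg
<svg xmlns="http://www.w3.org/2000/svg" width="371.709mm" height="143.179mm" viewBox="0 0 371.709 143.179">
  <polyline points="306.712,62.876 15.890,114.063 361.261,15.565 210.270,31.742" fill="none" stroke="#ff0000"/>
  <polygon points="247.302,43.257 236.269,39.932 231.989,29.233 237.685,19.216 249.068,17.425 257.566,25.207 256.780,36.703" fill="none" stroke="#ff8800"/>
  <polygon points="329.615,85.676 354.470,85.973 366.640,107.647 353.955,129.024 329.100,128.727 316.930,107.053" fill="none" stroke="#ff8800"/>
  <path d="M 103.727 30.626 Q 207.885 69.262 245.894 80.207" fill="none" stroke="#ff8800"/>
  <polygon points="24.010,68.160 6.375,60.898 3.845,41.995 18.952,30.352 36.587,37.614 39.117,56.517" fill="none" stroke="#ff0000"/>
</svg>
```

G21
G90
G0 X306.712 Y80.303
M3 S651
G1 X15.890 Y29.116 F2234
G1 X361.261 Y127.614
G1 X210.270 Y111.437
M5
G0 X247.302 Y99.922
M3 S177
G1 X236.269 Y103.247 F4444
G1 X231.989 Y113.946
G1 X237.685 Y123.963
G1 X249.068 Y125.754
G1 X257.566 Y117.972
G1 X256.780 Y106.476
G1 X247.302 Y99.922
M5
G0 X329.615 Y57.503
M3 S177
G1 X354.470 Y57.206 F4444
G1 X366.640 Y35.532
G1 X353.955 Y14.155
G1 X329.100 Y14.452
G1 X316.930 Y36.126
G1 X329.615 Y57.503
M5
G0 X103.727 Y112.553
M3 S177
G1 X151.672 Y94.966 F4444
G1 X191.348 Y80.840
G1 X222.755 Y70.175
G1 X245.894 Y62.972
M5
G0 X24.010 Y75.019
M3 S651
G1 X6.375 Y82.281 F2234
G1 X3.845 Y101.184
G1 X18.952 Y112.827
G1 X36.587 Y105.565
G1 X39.117 Y86.662
G1 X24.010 Y75.019
M5
G0 X0.000 Y0.000

1 u = 1 mm; y_m = 143.179 − y.

[1] `<polyline>` open polyline, #ff0000→score S651 F2234: (306.712,80.303) → (15.890,29.116) → (361.261,127.614) → (210.270,111.437)

[2] `<polygon>` regular polygon, #ff8800→engrave S177 F4444: (247.302,99.922) → (236.269,103.247) → (231.989,113.946) → (237.685,123.963) → (249.068,125.754) → (257.566,117.972) → (256.780,106.476) → (247.302,99.922) (closed)

[3] `<polygon>` regular polygon, #ff8800→engrave S177 F4444: (329.615,57.503) → (354.470,57.206) → (366.640,35.532) → (353.955,14.155) → (329.100,14.452) → (316.930,36.126) → (329.615,57.503) (closed)

[4] `<path>` quadratic bezier, #ff8800→engrave S177 F4444: (103.727,112.553) → (151.672,94.966) → (191.348,80.840) → (222.755,70.175) → (245.894,62.972)

[5] `<polygon>` regular polygon, #ff0000→score S651 F2234: (24.010,75.019) → (6.375,82.281) → (3.845,101.184) → (18.952,112.827) → (36.587,105.565) → (39.117,86.662) → (24.010,75.019) (closed)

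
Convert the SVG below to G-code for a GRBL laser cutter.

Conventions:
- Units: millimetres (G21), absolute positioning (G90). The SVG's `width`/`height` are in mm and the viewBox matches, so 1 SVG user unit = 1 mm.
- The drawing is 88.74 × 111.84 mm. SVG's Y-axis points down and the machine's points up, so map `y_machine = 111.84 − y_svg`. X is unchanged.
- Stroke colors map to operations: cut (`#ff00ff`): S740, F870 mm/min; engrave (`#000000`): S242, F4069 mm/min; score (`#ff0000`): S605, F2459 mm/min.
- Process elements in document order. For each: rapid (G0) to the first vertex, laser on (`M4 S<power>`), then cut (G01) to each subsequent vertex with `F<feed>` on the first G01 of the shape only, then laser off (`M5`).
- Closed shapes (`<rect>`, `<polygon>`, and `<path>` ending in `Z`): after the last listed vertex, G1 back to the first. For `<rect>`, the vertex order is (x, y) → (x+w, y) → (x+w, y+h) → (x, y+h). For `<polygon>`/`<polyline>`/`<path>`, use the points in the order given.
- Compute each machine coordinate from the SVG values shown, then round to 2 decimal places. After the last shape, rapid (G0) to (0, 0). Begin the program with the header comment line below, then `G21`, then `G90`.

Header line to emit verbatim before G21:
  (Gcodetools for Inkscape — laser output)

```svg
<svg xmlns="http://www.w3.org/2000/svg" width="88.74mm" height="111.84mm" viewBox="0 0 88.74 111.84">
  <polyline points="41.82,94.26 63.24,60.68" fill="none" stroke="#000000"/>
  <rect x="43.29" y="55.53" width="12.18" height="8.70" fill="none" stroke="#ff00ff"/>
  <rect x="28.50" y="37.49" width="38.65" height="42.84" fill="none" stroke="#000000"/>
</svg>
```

1 u = 1 mm; y_m = 111.84 − y.

[1] `<polyline>` line segment, #000000→engrave S242 F4069: (41.82,17.58) → (63.24,51.16)

[2] `<rect>` rectangle, #ff00ff→cut S740 F870: (43.29,56.31) → (55.47,56.31) → (55.47,47.61) → (43.29,47.61) → (43.29,56.31) (closed)

[3] `<rect>` rectangle, #000000→engrave S242 F4069: (28.50,74.35) → (67.15,74.35) → (67.15,31.51) → (28.50,31.51) → (28.50,74.35) (closed)

(Gcodetools for Inkscape — laser output)
G21
G90
G0 X41.82 Y17.58
M4 S242
G01 X63.24 Y51.16 F4069
M5
G0 X43.29 Y56.31
M4 S740
G01 X55.47 Y56.31 F870
G01 X55.47 Y47.61
G01 X43.29 Y47.61
G01 X43.29 Y56.31
M5
G0 X28.50 Y74.35
M4 S242
G01 X67.15 Y74.35 F4069
G01 X67.15 Y31.51
G01 X28.50 Y31.51
G01 X28.50 Y74.35
M5
G0 X0.00 Y0.00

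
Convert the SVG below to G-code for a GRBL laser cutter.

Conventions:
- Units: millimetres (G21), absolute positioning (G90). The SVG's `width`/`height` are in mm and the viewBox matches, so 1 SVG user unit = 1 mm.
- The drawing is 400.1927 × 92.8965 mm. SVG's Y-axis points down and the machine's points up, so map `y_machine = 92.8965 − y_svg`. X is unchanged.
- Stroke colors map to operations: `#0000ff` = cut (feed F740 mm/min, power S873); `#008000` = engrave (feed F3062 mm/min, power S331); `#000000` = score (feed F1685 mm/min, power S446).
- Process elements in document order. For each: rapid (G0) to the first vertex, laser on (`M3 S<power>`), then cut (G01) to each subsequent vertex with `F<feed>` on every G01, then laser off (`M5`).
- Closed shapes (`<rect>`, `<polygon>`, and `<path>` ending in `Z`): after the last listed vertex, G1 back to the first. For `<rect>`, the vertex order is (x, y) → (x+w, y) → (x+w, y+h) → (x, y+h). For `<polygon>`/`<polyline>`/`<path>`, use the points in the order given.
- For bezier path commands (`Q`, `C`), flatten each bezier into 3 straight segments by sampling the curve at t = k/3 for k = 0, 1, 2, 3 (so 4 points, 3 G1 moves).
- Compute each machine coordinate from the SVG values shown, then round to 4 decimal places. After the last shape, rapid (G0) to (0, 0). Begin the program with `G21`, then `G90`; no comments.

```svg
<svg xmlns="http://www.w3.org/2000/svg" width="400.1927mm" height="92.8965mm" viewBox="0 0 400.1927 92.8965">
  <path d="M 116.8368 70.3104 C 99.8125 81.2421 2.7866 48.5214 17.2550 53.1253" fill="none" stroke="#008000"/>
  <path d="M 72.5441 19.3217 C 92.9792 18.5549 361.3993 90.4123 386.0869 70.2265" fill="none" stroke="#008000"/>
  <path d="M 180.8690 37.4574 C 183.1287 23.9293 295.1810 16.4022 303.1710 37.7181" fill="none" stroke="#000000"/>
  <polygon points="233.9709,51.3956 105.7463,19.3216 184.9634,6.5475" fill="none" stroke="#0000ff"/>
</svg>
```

1 u = 1 mm; y_m = 92.8965 − y.

[1] `<path>` cubic bezier, #008000→engrave S331 F3062: (116.8368,22.5861) → (80.2377,23.2061) → (32.8589,34.9327) → (17.2550,39.7712)

[2] `<path>` cubic bezier, #008000→engrave S331 F3062: (72.5441,73.5748) → (157.4291,56.2323) → (298.3669,27.0665) → (386.0869,22.6700)

[3] `<path>` cubic bezier, #000000→score S446 F1685: (180.8690,55.4391) → (211.8057,66.1209) → (268.4141,67.7260) → (303.1710,55.1784)

[4] `<polygon>` closed polygon, #0000ff→cut S873 F740: (233.9709,41.5009) → (105.7463,73.5749) → (184.9634,86.3490) → (233.9709,41.5009) (closed)

G21
G90
G0 X116.8368 Y22.5861
M3 S331
G01 X80.2377 Y23.2061 F3062
G01 X32.8589 Y34.9327 F3062
G01 X17.2550 Y39.7712 F3062
M5
G0 X72.5441 Y73.5748
M3 S331
G01 X157.4291 Y56.2323 F3062
G01 X298.3669 Y27.0665 F3062
G01 X386.0869 Y22.6700 F3062
M5
G0 X180.8690 Y55.4391
M3 S446
G01 X211.8057 Y66.1209 F1685
G01 X268.4141 Y67.7260 F1685
G01 X303.1710 Y55.1784 F1685
M5
G0 X233.9709 Y41.5009
M3 S873
G01 X105.7463 Y73.5749 F740
G01 X184.9634 Y86.3490 F740
G01 X233.9709 Y41.5009 F740
M5
G0 X0.0000 Y0.0000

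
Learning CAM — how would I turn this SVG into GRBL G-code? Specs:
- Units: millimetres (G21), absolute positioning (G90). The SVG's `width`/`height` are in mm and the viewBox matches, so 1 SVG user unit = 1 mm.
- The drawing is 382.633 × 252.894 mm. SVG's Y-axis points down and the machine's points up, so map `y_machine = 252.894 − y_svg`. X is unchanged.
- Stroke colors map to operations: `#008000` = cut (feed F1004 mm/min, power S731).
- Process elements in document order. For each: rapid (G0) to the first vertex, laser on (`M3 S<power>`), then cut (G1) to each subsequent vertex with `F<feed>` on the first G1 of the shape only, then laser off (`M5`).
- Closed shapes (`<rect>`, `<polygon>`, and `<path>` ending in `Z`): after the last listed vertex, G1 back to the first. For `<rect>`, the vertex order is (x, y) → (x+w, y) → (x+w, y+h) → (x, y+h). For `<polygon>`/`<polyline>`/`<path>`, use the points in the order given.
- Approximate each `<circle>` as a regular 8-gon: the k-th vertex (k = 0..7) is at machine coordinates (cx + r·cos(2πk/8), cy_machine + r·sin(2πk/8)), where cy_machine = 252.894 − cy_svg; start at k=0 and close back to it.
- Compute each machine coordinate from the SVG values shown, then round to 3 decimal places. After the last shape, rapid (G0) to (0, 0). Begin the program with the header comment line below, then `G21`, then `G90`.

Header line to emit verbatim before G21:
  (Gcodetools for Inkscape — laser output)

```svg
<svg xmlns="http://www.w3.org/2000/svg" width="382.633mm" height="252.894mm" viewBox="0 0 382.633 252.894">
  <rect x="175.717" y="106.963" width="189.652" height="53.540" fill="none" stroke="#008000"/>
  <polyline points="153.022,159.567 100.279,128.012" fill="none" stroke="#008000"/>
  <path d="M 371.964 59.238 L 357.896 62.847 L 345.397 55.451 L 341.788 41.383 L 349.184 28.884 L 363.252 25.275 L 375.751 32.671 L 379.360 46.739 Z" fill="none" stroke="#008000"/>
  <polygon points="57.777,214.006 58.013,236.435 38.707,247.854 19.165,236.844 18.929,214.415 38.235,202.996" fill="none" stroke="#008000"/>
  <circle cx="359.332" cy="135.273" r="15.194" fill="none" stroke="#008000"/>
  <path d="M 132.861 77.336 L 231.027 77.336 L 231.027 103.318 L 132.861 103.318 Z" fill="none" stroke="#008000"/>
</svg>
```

(Gcodetools for Inkscape — laser output)
G21
G90
G0 X175.717 Y145.931
M3 S731
G1 X365.369 Y145.931 F1004
G1 X365.369 Y92.391
G1 X175.717 Y92.391
G1 X175.717 Y145.931
M5
G0 X153.022 Y93.327
M3 S731
G1 X100.279 Y124.882 F1004
M5
G0 X371.964 Y193.656
M3 S731
G1 X357.896 Y190.047 F1004
G1 X345.397 Y197.443
G1 X341.788 Y211.511
G1 X349.184 Y224.010
G1 X363.252 Y227.619
G1 X375.751 Y220.223
G1 X379.360 Y206.155
G1 X371.964 Y193.656
M5
G0 X57.777 Y38.888
M3 S731
G1 X58.013 Y16.459 F1004
G1 X38.707 Y5.040
G1 X19.165 Y16.050
G1 X18.929 Y38.479
G1 X38.235 Y49.898
G1 X57.777 Y38.888
M5
G0 X374.526 Y117.621
M3 S731
G1 X370.076 Y128.365 F1004
G1 X359.332 Y132.815
G1 X348.588 Y128.365
G1 X344.138 Y117.621
G1 X348.588 Y106.877
G1 X359.332 Y102.427
G1 X370.076 Y106.877
G1 X374.526 Y117.621
M5
G0 X132.861 Y175.558
M3 S731
G1 X231.027 Y175.558 F1004
G1 X231.027 Y149.576
G1 X132.861 Y149.576
G1 X132.861 Y175.558
M5
G0 X0.000 Y0.000

Since the viewBox matches the mm dimensions, user units are millimetres directly. The only transform is the Y-flip y_m = 252.894 − y_svg.

Shape 1 is a rectangle drawn with `<rect>`. Its stroke #008000 means cut at S731, F1004. After flipping Y the toolpath is (175.717,145.931) → (365.369,145.931) → (365.369,92.391) → (175.717,92.391) → (175.717,145.931), returning to the start.

Shape 2 is a line segment drawn with `<polyline>`. Its stroke #008000 means cut at S731, F1004. After flipping Y the toolpath is (153.022,93.327) → (100.279,124.882).

Shape 3 is a regular polygon drawn with `<path>`. Its stroke #008000 means cut at S731, F1004. After flipping Y the toolpath is (371.964,193.656) → (357.896,190.047) → (345.397,197.443) → (341.788,211.511) → (349.184,224.010) → (363.252,227.619) → (375.751,220.223) → (379.360,206.155) → (371.964,193.656), returning to the start.

Shape 4 is a regular polygon drawn with `<polygon>`. Its stroke #008000 means cut at S731, F1004. After flipping Y the toolpath is (57.777,38.888) → (58.013,16.459) → (38.707,5.040) → (19.165,16.050) → (18.929,38.479) → (38.235,49.898) → (57.777,38.888), returning to the start.

Shape 5 is a circle drawn with `<circle>`. Its stroke #008000 means cut at S731, F1004. After flipping Y the toolpath is (374.526,117.621) → (370.076,128.365) → (359.332,132.815) → (348.588,128.365) → (344.138,117.621) → (348.588,106.877) → (359.332,102.427) → (370.076,106.877) → (374.526,117.621), returning to the start.

Shape 6 is a rectangle drawn with `<path>`. Its stroke #008000 means cut at S731, F1004. After flipping Y the toolpath is (132.861,175.558) → (231.027,175.558) → (231.027,149.576) → (132.861,149.576) → (132.861,175.558), returning to the start.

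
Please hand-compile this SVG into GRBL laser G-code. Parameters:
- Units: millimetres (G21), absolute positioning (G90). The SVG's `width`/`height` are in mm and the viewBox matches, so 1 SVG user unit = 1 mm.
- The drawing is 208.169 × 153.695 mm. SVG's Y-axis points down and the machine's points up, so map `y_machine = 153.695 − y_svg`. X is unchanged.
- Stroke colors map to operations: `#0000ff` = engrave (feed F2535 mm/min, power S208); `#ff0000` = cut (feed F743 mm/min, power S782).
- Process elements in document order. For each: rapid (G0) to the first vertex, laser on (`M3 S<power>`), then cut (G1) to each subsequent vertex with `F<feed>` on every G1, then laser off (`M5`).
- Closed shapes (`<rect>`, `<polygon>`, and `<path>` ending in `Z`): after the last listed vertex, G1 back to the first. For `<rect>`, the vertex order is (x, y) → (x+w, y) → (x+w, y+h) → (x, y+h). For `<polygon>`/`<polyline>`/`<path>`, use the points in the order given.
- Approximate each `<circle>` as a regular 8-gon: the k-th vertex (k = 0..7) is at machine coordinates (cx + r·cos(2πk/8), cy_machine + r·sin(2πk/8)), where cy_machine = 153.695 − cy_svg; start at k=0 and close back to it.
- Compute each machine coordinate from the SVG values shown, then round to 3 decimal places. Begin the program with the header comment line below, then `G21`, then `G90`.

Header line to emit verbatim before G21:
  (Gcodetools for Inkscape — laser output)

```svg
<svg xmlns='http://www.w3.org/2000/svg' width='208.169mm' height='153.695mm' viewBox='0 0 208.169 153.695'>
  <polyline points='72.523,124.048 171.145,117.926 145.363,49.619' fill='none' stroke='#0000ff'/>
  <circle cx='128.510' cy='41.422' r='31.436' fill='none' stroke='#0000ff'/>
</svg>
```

viewBox `0 0 208.169 153.695` with mm width/height → 1 unit = 1 mm. Flip: y_m = 153.695 − y_svg.

**Shape 1** — `<polyline>` open polyline, stroke `#0000ff` → engrave (S208, F2535). Machine vertices: (72.523,29.647) → (171.145,35.769) → (145.363,104.076). Open path.

**Shape 2** — `<circle>` circle, stroke `#0000ff` → engrave (S208, F2535). Machine vertices: (159.946,112.273) → (150.739,134.502) → (128.510,143.709) → (106.281,134.502) → (97.074,112.273) → (106.281,90.044) → (128.510,80.837) → (150.739,90.044) → (159.946,112.273). Closed: final G1 returns to the first vertex.

(Gcodetools for Inkscape — laser output)
G21
G90
G0 X72.523 Y29.647
M3 S208
G1 X171.145 Y35.769 F2535
G1 X145.363 Y104.076 F2535
M5
G0 X159.946 Y112.273
M3 S208
G1 X150.739 Y134.502 F2535
G1 X128.510 Y143.709 F2535
G1 X106.281 Y134.502 F2535
G1 X97.074 Y112.273 F2535
G1 X106.281 Y90.044 F2535
G1 X128.510 Y80.837 F2535
G1 X150.739 Y90.044 F2535
G1 X159.946 Y112.273 F2535
M5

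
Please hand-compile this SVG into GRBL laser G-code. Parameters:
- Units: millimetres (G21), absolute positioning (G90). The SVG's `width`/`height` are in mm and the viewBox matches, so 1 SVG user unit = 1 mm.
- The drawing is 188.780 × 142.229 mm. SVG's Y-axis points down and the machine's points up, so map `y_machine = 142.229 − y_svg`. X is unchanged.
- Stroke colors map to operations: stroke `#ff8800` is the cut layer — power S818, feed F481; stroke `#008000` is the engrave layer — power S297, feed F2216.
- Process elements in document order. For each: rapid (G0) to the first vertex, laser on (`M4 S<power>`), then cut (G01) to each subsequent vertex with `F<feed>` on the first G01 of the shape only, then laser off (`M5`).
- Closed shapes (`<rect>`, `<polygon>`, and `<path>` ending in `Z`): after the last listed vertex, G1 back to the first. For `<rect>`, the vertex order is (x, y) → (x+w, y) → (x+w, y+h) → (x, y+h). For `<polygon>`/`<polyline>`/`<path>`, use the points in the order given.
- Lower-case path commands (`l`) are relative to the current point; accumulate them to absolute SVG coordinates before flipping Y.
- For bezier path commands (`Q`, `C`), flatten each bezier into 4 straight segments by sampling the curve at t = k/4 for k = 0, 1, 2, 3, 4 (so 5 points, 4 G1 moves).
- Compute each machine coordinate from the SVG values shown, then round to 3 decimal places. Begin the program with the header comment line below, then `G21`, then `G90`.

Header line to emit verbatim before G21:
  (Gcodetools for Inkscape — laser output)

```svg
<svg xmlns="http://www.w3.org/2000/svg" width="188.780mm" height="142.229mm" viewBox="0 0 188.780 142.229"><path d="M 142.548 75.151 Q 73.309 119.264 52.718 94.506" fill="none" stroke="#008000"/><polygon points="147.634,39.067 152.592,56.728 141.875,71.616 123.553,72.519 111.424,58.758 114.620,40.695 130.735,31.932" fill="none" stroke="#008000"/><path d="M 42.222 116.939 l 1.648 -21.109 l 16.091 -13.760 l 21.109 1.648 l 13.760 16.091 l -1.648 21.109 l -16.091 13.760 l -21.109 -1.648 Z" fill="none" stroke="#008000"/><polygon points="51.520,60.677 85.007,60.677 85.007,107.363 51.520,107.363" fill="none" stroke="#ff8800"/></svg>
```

(Gcodetools for Inkscape — laser output)
G21
G90
G0 X142.548 Y67.078
M4 S297
G01 X110.969 Y49.326 F2216
G01 X85.471 Y40.183
G01 X66.054 Y39.648
G01 X52.718 Y47.723
M5
G0 X147.634 Y103.162
M4 S297
G01 X152.592 Y85.501 F2216
G01 X141.875 Y70.613
G01 X123.553 Y69.710
G01 X111.424 Y83.471
G01 X114.620 Y101.534
G01 X130.735 Y110.297
G01 X147.634 Y103.162
M5
G0 X42.222 Y25.290
M4 S297
G01 X43.870 Y46.399 F2216
G01 X59.961 Y60.159
G01 X81.070 Y58.511
G01 X94.830 Y42.420
G01 X93.182 Y21.311
G01 X77.091 Y7.551
G01 X55.982 Y9.199
G01 X42.222 Y25.290
M5
G0 X51.520 Y81.552
M4 S818
G01 X85.007 Y81.552 F481
G01 X85.007 Y34.866
G01 X51.520 Y34.866
G01 X51.520 Y81.552
M5

1 u = 1 mm; y_m = 142.229 − y.

[1] `<path>` quadratic bezier, #008000→engrave S297 F2216: (142.548,67.078) → (110.969,49.326) → (85.471,40.183) → (66.054,39.648) → (52.718,47.723)

[2] `<polygon>` regular polygon, #008000→engrave S297 F2216: (147.634,103.162) → (152.592,85.501) → (141.875,70.613) → (123.553,69.710) → (111.424,83.471) → (114.620,101.534) → (130.735,110.297) → (147.634,103.162) (closed)

[3] `<path>` regular polygon, #008000→engrave S297 F2216: (42.222,25.290) → (43.870,46.399) → (59.961,60.159) → (81.070,58.511) → (94.830,42.420) → (93.182,21.311) → (77.091,7.551) → (55.982,9.199) → (42.222,25.290) (closed)

[4] `<polygon>` rectangle, #ff8800→cut S818 F481: (51.520,81.552) → (85.007,81.552) → (85.007,34.866) → (51.520,34.866) → (51.520,81.552) (closed)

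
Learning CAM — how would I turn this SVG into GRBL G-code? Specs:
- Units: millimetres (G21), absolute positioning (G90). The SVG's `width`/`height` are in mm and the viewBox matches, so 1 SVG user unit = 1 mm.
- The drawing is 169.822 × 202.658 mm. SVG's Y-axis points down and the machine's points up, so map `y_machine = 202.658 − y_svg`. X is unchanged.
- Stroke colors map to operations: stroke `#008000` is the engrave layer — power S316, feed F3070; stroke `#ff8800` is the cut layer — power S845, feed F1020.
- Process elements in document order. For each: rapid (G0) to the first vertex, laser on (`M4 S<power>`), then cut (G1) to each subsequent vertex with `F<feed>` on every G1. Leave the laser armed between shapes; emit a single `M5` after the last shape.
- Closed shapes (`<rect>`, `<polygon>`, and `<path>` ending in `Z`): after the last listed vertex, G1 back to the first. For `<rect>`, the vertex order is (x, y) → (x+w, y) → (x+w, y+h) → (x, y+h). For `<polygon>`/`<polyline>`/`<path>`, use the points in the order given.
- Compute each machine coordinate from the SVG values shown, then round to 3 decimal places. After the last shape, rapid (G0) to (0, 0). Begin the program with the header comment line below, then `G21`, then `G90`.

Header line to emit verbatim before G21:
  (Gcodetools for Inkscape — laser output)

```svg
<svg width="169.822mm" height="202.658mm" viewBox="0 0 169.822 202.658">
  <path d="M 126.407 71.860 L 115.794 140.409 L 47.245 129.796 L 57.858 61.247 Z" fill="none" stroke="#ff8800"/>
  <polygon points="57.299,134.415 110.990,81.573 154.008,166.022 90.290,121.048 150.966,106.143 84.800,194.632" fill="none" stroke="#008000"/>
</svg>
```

(Gcodetools for Inkscape — laser output)
G21
G90
G0 X126.407 Y130.798
M4 S845
G1 X115.794 Y62.249 F1020
G1 X47.245 Y72.862 F1020
G1 X57.858 Y141.411 F1020
G1 X126.407 Y130.798 F1020
G0 X57.299 Y68.243
M4 S316
G1 X110.990 Y121.085 F3070
G1 X154.008 Y36.636 F3070
G1 X90.290 Y81.610 F3070
G1 X150.966 Y96.515 F3070
G1 X84.800 Y8.026 F3070
G1 X57.299 Y68.243 F3070
M5
G0 X0.000 Y0.000

viewBox `0 0 169.822 202.658` with mm width/height → 1 unit = 1 mm. Flip: y_m = 202.658 − y_svg.

**Shape 1** — `<path>` regular polygon, stroke `#ff8800` → cut (S845, F1020). Machine vertices: (126.407,130.798) → (115.794,62.249) → (47.245,72.862) → (57.858,141.411) → (126.407,130.798). Closed: final G1 returns to the first vertex.

**Shape 2** — `<polygon>` closed polygon, stroke `#008000` → engrave (S316, F3070). Machine vertices: (57.299,68.243) → (110.990,121.085) → (154.008,36.636) → (90.290,81.610) → (150.966,96.515) → (84.800,8.026) → (57.299,68.243). Closed: final G1 returns to the first vertex.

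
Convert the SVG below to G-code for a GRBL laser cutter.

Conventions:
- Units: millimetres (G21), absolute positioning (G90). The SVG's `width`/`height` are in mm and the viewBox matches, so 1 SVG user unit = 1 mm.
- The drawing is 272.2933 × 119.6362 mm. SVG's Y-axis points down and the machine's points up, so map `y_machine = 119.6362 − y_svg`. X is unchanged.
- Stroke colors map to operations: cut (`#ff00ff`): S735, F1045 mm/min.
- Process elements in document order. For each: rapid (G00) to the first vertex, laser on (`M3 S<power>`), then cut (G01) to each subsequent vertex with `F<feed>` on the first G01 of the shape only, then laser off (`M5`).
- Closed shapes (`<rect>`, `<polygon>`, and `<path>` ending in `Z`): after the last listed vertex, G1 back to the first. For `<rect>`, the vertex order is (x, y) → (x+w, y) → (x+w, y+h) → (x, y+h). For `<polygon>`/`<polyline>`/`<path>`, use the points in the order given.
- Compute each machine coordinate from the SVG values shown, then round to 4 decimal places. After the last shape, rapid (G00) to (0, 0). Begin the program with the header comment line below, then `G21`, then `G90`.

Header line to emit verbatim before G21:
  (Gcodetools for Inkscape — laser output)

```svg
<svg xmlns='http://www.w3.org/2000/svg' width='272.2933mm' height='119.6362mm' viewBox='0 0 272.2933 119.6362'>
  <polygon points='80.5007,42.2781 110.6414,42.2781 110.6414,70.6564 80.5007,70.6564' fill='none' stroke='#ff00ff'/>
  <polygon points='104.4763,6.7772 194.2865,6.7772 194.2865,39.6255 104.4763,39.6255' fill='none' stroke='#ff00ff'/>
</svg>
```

(Gcodetools for Inkscape — laser output)
G21
G90
G00 X80.5007 Y77.3581
M3 S735
G01 X110.6414 Y77.3581 F1045
G01 X110.6414 Y48.9798
G01 X80.5007 Y48.9798
G01 X80.5007 Y77.3581
M5
G00 X104.4763 Y112.8590
M3 S735
G01 X194.2865 Y112.8590 F1045
G01 X194.2865 Y80.0107
G01 X104.4763 Y80.0107
G01 X104.4763 Y112.8590
M5
G00 X0.0000 Y0.0000

Since the viewBox matches the mm dimensions, user units are millimetres directly. The only transform is the Y-flip y_m = 119.6362 − y_svg.

Shape 1 is a rectangle drawn with `<polygon>`. Its stroke #ff00ff means cut at S735, F1045. After flipping Y the toolpath is (80.5007,77.3581) → (110.6414,77.3581) → (110.6414,48.9798) → (80.5007,48.9798) → (80.5007,77.3581), returning to the start.

Shape 2 is a rectangle drawn with `<polygon>`. Its stroke #ff00ff means cut at S735, F1045. After flipping Y the toolpath is (104.4763,112.8590) → (194.2865,112.8590) → (194.2865,80.0107) → (104.4763,80.0107) → (104.4763,112.8590), returning to the start.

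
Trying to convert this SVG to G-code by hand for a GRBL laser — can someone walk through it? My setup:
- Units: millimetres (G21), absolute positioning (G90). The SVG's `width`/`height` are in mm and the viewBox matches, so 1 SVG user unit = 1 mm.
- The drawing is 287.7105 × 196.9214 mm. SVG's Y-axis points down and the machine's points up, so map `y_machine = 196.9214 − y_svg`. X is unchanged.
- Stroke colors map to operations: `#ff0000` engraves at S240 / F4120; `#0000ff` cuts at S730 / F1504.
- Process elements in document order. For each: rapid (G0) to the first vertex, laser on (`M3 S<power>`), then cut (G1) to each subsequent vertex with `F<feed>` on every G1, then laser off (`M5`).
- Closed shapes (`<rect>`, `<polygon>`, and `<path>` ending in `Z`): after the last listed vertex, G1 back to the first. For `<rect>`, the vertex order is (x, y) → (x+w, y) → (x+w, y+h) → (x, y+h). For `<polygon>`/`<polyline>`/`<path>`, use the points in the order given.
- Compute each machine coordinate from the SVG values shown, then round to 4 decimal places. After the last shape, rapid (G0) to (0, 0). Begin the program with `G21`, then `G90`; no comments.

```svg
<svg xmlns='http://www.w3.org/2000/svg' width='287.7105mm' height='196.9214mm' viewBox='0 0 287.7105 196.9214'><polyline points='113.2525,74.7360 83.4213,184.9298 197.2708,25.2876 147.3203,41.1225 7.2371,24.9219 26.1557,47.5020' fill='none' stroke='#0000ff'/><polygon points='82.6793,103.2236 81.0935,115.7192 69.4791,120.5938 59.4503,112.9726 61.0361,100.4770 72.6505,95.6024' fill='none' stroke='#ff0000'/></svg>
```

G21
G90
G0 X113.2525 Y122.1854
M3 S730
G1 X83.4213 Y11.9916 F1504
G1 X197.2708 Y171.6338 F1504
G1 X147.3203 Y155.7989 F1504
G1 X7.2371 Y171.9995 F1504
G1 X26.1557 Y149.4194 F1504
M5
G0 X82.6793 Y93.6978
M3 S240
G1 X81.0935 Y81.2022 F4120
G1 X69.4791 Y76.3276 F4120
G1 X59.4503 Y83.9488 F4120
G1 X61.0361 Y96.4444 F4120
G1 X72.6505 Y101.3190 F4120
G1 X82.6793 Y93.6978 F4120
M5
G0 X0.0000 Y0.0000

viewBox `0 0 287.7105 196.9214` with mm width/height → 1 unit = 1 mm. Flip: y_m = 196.9214 − y_svg.

**Shape 1** — `<polyline>` open polyline, stroke `#0000ff` → cut (S730, F1504). Machine vertices: (113.2525,122.1854) → (83.4213,11.9916) → (197.2708,171.6338) → (147.3203,155.7989) → (7.2371,171.9995) → (26.1557,149.4194). Open path.

**Shape 2** — `<polygon>` regular polygon, stroke `#ff0000` → engrave (S240, F4120). Machine vertices: (82.6793,93.6978) → (81.0935,81.2022) → (69.4791,76.3276) → (59.4503,83.9488) → (61.0361,96.4444) → (72.6505,101.3190) → (82.6793,93.6978). Closed: final G1 returns to the first vertex.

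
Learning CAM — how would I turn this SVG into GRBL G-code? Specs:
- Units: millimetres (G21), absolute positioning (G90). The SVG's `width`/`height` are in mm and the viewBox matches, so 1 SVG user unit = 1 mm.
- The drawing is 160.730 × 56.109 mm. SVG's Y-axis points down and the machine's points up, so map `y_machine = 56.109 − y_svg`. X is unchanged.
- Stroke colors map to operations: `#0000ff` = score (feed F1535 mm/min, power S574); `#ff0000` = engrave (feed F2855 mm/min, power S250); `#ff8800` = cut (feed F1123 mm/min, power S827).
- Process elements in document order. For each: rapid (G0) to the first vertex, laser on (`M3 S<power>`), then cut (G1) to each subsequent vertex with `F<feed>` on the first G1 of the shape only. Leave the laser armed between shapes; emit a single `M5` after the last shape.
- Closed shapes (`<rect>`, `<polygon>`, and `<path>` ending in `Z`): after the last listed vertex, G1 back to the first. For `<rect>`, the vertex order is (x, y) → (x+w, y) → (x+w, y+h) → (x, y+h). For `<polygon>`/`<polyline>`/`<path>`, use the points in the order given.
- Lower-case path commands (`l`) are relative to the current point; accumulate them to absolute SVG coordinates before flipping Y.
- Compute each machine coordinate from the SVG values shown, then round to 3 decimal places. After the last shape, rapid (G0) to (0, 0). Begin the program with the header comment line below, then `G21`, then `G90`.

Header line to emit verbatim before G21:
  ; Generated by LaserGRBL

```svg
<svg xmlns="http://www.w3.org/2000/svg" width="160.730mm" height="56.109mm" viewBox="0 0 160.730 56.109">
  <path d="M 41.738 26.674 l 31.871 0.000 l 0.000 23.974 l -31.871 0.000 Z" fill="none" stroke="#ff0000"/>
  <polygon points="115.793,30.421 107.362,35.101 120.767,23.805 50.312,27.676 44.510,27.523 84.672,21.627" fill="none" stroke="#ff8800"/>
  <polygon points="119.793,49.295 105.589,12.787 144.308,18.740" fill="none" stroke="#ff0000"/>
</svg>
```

; Generated by LaserGRBL
G21
G90
G0 X41.738 Y29.435
M3 S250
G1 X73.609 Y29.435 F2855
G1 X73.609 Y5.461
G1 X41.738 Y5.461
G1 X41.738 Y29.435
G0 X115.793 Y25.688
M3 S827
G1 X107.362 Y21.008 F1123
G1 X120.767 Y32.304
G1 X50.312 Y28.433
G1 X44.510 Y28.586
G1 X84.672 Y34.482
G1 X115.793 Y25.688
G0 X119.793 Y6.814
M3 S250
G1 X105.589 Y43.322 F2855
G1 X144.308 Y37.369
G1 X119.793 Y6.814
M5
G0 X0.000 Y0.000

Since the viewBox matches the mm dimensions, user units are millimetres directly. The only transform is the Y-flip y_m = 56.109 − y_svg.

Shape 1 is a rectangle drawn with `<path>`. Its stroke #ff0000 means engrave at S250, F2855. After flipping Y the toolpath is (41.738,29.435) → (73.609,29.435) → (73.609,5.461) → (41.738,5.461) → (41.738,29.435), returning to the start.

Shape 2 is a closed polygon drawn with `<polygon>`. Its stroke #ff8800 means cut at S827, F1123. After flipping Y the toolpath is (115.793,25.688) → (107.362,21.008) → (120.767,32.304) → (50.312,28.433) → (44.510,28.586) → (84.672,34.482) → (115.793,25.688), returning to the start.

Shape 3 is a regular polygon drawn with `<polygon>`. Its stroke #ff0000 means engrave at S250, F2855. After flipping Y the toolpath is (119.793,6.814) → (105.589,43.322) → (144.308,37.369) → (119.793,6.814), returning to the start.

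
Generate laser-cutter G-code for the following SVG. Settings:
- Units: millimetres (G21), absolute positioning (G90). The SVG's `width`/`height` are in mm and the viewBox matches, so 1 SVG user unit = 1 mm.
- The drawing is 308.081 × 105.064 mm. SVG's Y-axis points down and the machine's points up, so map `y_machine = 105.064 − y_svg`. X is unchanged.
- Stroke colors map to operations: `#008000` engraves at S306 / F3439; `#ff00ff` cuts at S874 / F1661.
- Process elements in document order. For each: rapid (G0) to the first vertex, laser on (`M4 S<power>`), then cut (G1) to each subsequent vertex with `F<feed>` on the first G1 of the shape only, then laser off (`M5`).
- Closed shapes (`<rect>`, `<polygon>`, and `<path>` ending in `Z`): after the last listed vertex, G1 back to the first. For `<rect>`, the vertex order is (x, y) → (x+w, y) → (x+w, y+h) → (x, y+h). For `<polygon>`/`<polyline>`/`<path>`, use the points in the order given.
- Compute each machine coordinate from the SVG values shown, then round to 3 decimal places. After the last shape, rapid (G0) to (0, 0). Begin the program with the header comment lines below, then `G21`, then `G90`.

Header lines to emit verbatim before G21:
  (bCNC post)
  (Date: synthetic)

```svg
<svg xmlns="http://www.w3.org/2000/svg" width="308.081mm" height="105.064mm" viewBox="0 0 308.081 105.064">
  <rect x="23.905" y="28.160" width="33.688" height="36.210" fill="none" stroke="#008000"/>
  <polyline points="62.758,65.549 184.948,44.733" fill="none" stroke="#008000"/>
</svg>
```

(bCNC post)
(Date: synthetic)
G21
G90
G0 X23.905 Y76.904
M4 S306
G1 X57.593 Y76.904 F3439
G1 X57.593 Y40.694
G1 X23.905 Y40.694
G1 X23.905 Y76.904
M5
G0 X62.758 Y39.515
M4 S306
G1 X184.948 Y60.331 F3439
M5
G0 X0.000 Y0.000

viewBox `0 0 308.081 105.064` with mm width/height → 1 unit = 1 mm. Flip: y_m = 105.064 − y_svg.

**Shape 1** — `<rect>` rectangle, stroke `#008000` → engrave (S306, F3439). Machine vertices: (23.905,76.904) → (57.593,76.904) → (57.593,40.694) → (23.905,40.694) → (23.905,76.904). Closed: final G1 returns to the first vertex.

**Shape 2** — `<polyline>` line segment, stroke `#008000` → engrave (S306, F3439). Machine vertices: (62.758,39.515) → (184.948,60.331). Open path.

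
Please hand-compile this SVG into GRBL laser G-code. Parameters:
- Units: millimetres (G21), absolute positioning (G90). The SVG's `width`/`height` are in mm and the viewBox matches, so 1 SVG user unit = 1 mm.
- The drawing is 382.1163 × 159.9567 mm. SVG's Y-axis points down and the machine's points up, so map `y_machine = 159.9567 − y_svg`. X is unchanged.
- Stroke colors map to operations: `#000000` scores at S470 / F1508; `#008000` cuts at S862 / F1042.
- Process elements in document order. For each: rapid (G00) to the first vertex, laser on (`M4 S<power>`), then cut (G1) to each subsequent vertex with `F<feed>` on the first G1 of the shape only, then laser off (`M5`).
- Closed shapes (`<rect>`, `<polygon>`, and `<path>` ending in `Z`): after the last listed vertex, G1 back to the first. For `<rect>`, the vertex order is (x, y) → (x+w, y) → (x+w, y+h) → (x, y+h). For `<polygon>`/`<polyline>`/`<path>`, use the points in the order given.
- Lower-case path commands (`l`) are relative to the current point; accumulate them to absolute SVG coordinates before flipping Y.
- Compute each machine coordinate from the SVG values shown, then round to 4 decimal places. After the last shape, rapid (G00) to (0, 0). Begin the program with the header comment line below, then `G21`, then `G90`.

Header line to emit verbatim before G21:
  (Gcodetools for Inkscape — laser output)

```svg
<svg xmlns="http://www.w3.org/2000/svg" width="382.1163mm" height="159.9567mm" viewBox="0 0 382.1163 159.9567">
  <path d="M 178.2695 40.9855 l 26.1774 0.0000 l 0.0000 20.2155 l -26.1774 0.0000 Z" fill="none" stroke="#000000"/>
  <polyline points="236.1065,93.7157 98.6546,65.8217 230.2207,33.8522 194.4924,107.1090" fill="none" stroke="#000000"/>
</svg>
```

viewBox `0 0 382.1163 159.9567` with mm width/height → 1 unit = 1 mm. Flip: y_m = 159.9567 − y_svg.

**Shape 1** — `<path>` rectangle, stroke `#000000` → score (S470, F1508). Machine vertices: (178.2695,118.9712) → (204.4469,118.9712) → (204.4469,98.7557) → (178.2695,98.7557) → (178.2695,118.9712). Closed: final G1 returns to the first vertex.

**Shape 2** — `<polyline>` open polyline, stroke `#000000` → score (S470, F1508). Machine vertices: (236.1065,66.2410) → (98.6546,94.1350) → (230.2207,126.1045) → (194.4924,52.8477). Open path.

(Gcodetools for Inkscape — laser output)
G21
G90
G00 X178.2695 Y118.9712
M4 S470
G1 X204.4469 Y118.9712 F1508
G1 X204.4469 Y98.7557
G1 X178.2695 Y98.7557
G1 X178.2695 Y118.9712
M5
G00 X236.1065 Y66.2410
M4 S470
G1 X98.6546 Y94.1350 F1508
G1 X230.2207 Y126.1045
G1 X194.4924 Y52.8477
M5
G00 X0.0000 Y0.0000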